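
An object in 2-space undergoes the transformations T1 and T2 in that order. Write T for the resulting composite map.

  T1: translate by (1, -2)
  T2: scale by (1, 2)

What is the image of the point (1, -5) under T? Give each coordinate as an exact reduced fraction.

T1 translate by (1, -2): (1, -5) → (2, -7)
T2 scale by (1, 2): (2, -7) → (2, -14)

T(p) = (2, -14)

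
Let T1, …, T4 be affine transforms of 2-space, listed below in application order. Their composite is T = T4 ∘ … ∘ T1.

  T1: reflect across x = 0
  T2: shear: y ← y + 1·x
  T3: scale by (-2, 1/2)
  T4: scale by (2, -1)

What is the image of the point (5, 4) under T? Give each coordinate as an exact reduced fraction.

T(p) = (20, 1/2)

T1 reflect across x = 0: (5, 4) → (-5, 4)
T2 shear: y ← y + 1·x: (-5, 4) → (-5, -1)
T3 scale by (-2, 1/2): (-5, -1) → (10, -1/2)
T4 scale by (2, -1): (10, -1/2) → (20, 1/2)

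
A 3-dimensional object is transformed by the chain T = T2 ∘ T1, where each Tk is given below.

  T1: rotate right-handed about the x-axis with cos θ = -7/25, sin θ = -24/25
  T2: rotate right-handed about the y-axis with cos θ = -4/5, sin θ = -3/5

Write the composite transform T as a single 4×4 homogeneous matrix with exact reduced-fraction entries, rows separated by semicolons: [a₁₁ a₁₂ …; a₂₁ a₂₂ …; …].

T1 = [1 0 0 0; 0 -7/25 24/25 0; 0 -24/25 -7/25 0; 0 0 0 1]
T2·T1 = [-4/5 72/125 21/125 0; 0 -7/25 24/25 0; 3/5 96/125 28/125 0; 0 0 0 1]

T = [-4/5 72/125 21/125 0; 0 -7/25 24/25 0; 3/5 96/125 28/125 0; 0 0 0 1]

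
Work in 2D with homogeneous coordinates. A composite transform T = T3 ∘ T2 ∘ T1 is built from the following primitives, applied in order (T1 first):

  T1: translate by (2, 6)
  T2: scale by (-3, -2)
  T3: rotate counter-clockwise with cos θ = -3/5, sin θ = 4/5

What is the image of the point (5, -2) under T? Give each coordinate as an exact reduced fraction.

T(p) = (19, -12)

T1 translate by (2, 6): (5, -2) → (7, 4)
T2 scale by (-3, -2): (7, 4) → (-21, -8)
T3 rotate counter-clockwise with cos θ = -3/5, sin θ = 4/5: (-21, -8) → (19, -12)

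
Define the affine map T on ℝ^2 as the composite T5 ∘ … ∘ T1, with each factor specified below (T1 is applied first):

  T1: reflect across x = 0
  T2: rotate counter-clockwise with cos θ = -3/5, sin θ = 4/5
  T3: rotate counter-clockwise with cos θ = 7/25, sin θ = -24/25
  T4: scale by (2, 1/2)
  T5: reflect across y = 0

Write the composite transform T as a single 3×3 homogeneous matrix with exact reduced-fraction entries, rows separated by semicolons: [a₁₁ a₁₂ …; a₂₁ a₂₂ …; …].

T = [-6/5 -8/5 0; 2/5 -3/10 0; 0 0 1]

T1 = [-1 0 0; 0 1 0; 0 0 1]
T2·T1 = [3/5 -4/5 0; -4/5 -3/5 0; 0 0 1]
T3·…·T1 = [-3/5 -4/5 0; -4/5 3/5 0; 0 0 1]
T4·…·T1 = [-6/5 -8/5 0; -2/5 3/10 0; 0 0 1]
T5·…·T1 = [-6/5 -8/5 0; 2/5 -3/10 0; 0 0 1]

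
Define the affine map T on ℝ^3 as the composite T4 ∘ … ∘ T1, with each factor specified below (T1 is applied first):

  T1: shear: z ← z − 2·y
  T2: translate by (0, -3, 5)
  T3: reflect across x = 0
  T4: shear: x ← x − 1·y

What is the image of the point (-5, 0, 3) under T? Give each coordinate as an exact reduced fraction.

T(p) = (8, -3, 8)

T1 shear: z ← z − 2·y: (-5, 0, 3) → (-5, 0, 3)
T2 translate by (0, -3, 5): (-5, 0, 3) → (-5, -3, 8)
T3 reflect across x = 0: (-5, -3, 8) → (5, -3, 8)
T4 shear: x ← x − 1·y: (5, -3, 8) → (8, -3, 8)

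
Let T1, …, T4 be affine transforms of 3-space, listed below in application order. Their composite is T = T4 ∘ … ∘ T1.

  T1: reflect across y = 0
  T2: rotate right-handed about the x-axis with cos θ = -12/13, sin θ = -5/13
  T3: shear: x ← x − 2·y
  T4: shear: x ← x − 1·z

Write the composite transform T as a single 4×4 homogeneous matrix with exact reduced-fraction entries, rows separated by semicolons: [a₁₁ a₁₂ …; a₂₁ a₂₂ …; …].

T1 = [1 0 0 0; 0 -1 0 0; 0 0 1 0; 0 0 0 1]
T2·T1 = [1 0 0 0; 0 12/13 5/13 0; 0 5/13 -12/13 0; 0 0 0 1]
T3·…·T1 = [1 -24/13 -10/13 0; 0 12/13 5/13 0; 0 5/13 -12/13 0; 0 0 0 1]
T4·…·T1 = [1 -29/13 2/13 0; 0 12/13 5/13 0; 0 5/13 -12/13 0; 0 0 0 1]

T = [1 -29/13 2/13 0; 0 12/13 5/13 0; 0 5/13 -12/13 0; 0 0 0 1]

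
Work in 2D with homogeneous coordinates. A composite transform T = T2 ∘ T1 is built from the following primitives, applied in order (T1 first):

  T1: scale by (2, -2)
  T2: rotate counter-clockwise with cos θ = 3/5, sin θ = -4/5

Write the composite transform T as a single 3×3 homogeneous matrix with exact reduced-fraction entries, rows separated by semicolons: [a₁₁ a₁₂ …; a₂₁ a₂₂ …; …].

T = [6/5 -8/5 0; -8/5 -6/5 0; 0 0 1]

T1 = [2 0 0; 0 -2 0; 0 0 1]
T2·T1 = [6/5 -8/5 0; -8/5 -6/5 0; 0 0 1]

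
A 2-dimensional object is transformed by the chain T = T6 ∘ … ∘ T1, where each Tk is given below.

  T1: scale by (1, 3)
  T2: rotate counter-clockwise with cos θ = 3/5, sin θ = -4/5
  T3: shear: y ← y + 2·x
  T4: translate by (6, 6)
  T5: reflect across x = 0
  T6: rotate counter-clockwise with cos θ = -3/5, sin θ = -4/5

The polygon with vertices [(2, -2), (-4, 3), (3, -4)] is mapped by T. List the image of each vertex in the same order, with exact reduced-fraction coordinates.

image vertices: (-92/25, 144/25), (646/25, -147/25), (-411/25, 252/25)

T1 scale by (1, 3): (2, -2) → (2, -6); (-4, 3) → (-4, 9); (3, -4) → (3, -12)
T2 rotate counter-clockwise with cos θ = 3/5, sin θ = -4/5: (2, -6) → (-18/5, -26/5); (-4, 9) → (24/5, 43/5); (3, -12) → (-39/5, -48/5)
T3 shear: y ← y + 2·x: (-18/5, -26/5) → (-18/5, -62/5); (24/5, 43/5) → (24/5, 91/5); (-39/5, -48/5) → (-39/5, -126/5)
T4 translate by (6, 6): (-18/5, -62/5) → (12/5, -32/5); (24/5, 91/5) → (54/5, 121/5); (-39/5, -126/5) → (-9/5, -96/5)
T5 reflect across x = 0: (12/5, -32/5) → (-12/5, -32/5); (54/5, 121/5) → (-54/5, 121/5); (-9/5, -96/5) → (9/5, -96/5)
T6 rotate counter-clockwise with cos θ = -3/5, sin θ = -4/5: (-12/5, -32/5) → (-92/25, 144/25); (-54/5, 121/5) → (646/25, -147/25); (9/5, -96/5) → (-411/25, 252/25)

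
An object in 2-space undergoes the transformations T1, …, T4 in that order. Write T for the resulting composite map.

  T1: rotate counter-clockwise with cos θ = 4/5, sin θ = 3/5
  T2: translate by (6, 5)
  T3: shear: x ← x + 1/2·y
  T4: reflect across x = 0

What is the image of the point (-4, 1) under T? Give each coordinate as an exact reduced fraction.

T1 rotate counter-clockwise with cos θ = 4/5, sin θ = 3/5: (-4, 1) → (-19/5, -8/5)
T2 translate by (6, 5): (-19/5, -8/5) → (11/5, 17/5)
T3 shear: x ← x + 1/2·y: (11/5, 17/5) → (39/10, 17/5)
T4 reflect across x = 0: (39/10, 17/5) → (-39/10, 17/5)

T(p) = (-39/10, 17/5)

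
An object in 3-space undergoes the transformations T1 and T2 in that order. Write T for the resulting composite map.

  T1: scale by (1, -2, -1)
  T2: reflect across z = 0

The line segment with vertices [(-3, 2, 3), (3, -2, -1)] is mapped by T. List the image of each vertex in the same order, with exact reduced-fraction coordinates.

image vertices: (-3, -4, 3), (3, 4, -1)

T1 scale by (1, -2, -1): (-3, 2, 3) → (-3, -4, -3); (3, -2, -1) → (3, 4, 1)
T2 reflect across z = 0: (-3, -4, -3) → (-3, -4, 3); (3, 4, 1) → (3, 4, -1)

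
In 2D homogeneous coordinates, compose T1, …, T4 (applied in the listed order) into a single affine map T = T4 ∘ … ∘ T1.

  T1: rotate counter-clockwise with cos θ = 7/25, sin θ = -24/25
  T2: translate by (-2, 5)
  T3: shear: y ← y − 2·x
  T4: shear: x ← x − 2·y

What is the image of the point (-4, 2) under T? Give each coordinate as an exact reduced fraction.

T1 rotate counter-clockwise with cos θ = 7/25, sin θ = -24/25: (-4, 2) → (4/5, 22/5)
T2 translate by (-2, 5): (4/5, 22/5) → (-6/5, 47/5)
T3 shear: y ← y − 2·x: (-6/5, 47/5) → (-6/5, 59/5)
T4 shear: x ← x − 2·y: (-6/5, 59/5) → (-124/5, 59/5)

T(p) = (-124/5, 59/5)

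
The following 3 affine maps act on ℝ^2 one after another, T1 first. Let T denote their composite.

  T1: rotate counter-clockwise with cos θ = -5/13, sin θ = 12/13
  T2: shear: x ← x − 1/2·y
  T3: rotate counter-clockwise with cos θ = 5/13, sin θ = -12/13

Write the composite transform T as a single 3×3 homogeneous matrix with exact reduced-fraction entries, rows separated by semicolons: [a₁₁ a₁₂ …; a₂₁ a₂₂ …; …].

T1 = [-5/13 -12/13 0; 12/13 -5/13 0; 0 0 1]
T2·T1 = [-11/13 -19/26 0; 12/13 -5/13 0; 0 0 1]
T3·…·T1 = [89/169 -215/338 0; 192/169 89/169 0; 0 0 1]

T = [89/169 -215/338 0; 192/169 89/169 0; 0 0 1]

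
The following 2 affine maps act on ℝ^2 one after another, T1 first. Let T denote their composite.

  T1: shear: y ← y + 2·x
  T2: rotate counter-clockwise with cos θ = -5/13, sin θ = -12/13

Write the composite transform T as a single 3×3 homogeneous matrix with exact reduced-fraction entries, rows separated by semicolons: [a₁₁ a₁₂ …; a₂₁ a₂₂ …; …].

T1 = [1 0 0; 2 1 0; 0 0 1]
T2·T1 = [19/13 12/13 0; -22/13 -5/13 0; 0 0 1]

T = [19/13 12/13 0; -22/13 -5/13 0; 0 0 1]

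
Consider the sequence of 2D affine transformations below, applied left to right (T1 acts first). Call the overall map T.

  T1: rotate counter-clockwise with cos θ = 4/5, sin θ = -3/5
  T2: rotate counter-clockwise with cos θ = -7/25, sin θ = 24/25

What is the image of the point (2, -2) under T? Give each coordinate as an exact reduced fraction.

T1 rotate counter-clockwise with cos θ = 4/5, sin θ = -3/5: (2, -2) → (2/5, -14/5)
T2 rotate counter-clockwise with cos θ = -7/25, sin θ = 24/25: (2/5, -14/5) → (322/125, 146/125)

T(p) = (322/125, 146/125)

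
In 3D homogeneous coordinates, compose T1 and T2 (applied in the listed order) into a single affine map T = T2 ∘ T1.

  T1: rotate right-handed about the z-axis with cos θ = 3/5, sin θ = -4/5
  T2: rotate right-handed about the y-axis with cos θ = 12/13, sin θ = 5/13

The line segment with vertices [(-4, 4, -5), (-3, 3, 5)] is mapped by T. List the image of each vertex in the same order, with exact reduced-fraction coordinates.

image vertices: (-77/65, 28/5, -64/13), (161/65, 21/5, 57/13)

T1 rotate right-handed about the z-axis with cos θ = 3/5, sin θ = -4/5: (-4, 4, -5) → (4/5, 28/5, -5); (-3, 3, 5) → (3/5, 21/5, 5)
T2 rotate right-handed about the y-axis with cos θ = 12/13, sin θ = 5/13: (4/5, 28/5, -5) → (-77/65, 28/5, -64/13); (3/5, 21/5, 5) → (161/65, 21/5, 57/13)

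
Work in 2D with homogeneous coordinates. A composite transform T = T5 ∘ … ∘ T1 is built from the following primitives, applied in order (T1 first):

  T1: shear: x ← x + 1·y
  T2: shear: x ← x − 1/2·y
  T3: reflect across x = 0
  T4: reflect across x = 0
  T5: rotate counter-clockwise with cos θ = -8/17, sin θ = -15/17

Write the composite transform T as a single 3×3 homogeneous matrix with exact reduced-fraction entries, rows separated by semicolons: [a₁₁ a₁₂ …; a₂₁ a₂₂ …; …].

T1 = [1 1 0; 0 1 0; 0 0 1]
T2·T1 = [1 1/2 0; 0 1 0; 0 0 1]
T3·…·T1 = [-1 -1/2 0; 0 1 0; 0 0 1]
T4·…·T1 = [1 1/2 0; 0 1 0; 0 0 1]
T5·…·T1 = [-8/17 11/17 0; -15/17 -31/34 0; 0 0 1]

T = [-8/17 11/17 0; -15/17 -31/34 0; 0 0 1]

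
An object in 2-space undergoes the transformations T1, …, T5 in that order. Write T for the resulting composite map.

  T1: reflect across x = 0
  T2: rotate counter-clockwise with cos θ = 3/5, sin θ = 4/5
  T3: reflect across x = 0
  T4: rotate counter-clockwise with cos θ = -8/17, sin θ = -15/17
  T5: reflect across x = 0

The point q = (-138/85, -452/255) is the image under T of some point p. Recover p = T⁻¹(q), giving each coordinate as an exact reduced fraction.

T1 = [-1 0 0; 0 1 0; 0 0 1]
T2·T1 = [-3/5 -4/5 0; -4/5 3/5 0; 0 0 1]
T3·…·T1 = [3/5 4/5 0; -4/5 3/5 0; 0 0 1]
T4·…·T1 = [-84/85 13/85 0; -13/85 -84/85 0; 0 0 1]
T5·…·T1 = [84/85 -13/85 0; -13/85 -84/85 0; 0 0 1]
det M = -1; M⁻¹ = [84/85 -13/85 0; -13/85 -84/85 0; 0 0 1]
M⁻¹ · (-138/85, -452/255)ᵀ = (-4/3, 2)ᵀ

p = (-4/3, 2)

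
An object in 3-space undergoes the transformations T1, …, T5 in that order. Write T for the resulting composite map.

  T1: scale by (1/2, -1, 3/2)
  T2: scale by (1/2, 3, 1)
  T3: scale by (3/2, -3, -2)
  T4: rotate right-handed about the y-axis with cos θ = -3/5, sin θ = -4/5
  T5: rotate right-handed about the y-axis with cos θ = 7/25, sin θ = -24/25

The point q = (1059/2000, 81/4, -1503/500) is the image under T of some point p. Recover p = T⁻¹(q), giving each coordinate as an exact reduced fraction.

p = (3/2, 9/4, -1)

T1 = [1/2 0 0 0; 0 -1 0 0; 0 0 3/2 0; 0 0 0 1]
T2·T1 = [1/4 0 0 0; 0 -3 0 0; 0 0 3/2 0; 0 0 0 1]
T3·…·T1 = [3/8 0 0 0; 0 9 0 0; 0 0 -3 0; 0 0 0 1]
T4·…·T1 = [-9/40 0 12/5 0; 0 9 0 0; 3/10 0 9/5 0; 0 0 0 1]
T5·…·T1 = [-351/1000 0 -132/125 0; 0 9 0 0; -33/250 0 351/125 0; 0 0 0 1]
det M = -81/8; M⁻¹ = [-312/125 0 -352/375 0; 0 1/9 0 0; -44/375 0 39/125 0; 0 0 0 1]
M⁻¹ · (1059/2000, 81/4, -1503/500)ᵀ = (3/2, 9/4, -1)ᵀ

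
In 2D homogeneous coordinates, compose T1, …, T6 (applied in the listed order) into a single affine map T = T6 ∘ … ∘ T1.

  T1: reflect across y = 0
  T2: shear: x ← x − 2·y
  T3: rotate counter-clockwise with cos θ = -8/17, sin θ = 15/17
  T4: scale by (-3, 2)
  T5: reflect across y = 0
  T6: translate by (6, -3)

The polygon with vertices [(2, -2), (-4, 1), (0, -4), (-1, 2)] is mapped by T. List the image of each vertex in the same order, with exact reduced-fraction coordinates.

T1 reflect across y = 0: (2, -2) → (2, 2); (-4, 1) → (-4, -1); (0, -4) → (0, 4); (-1, 2) → (-1, -2)
T2 shear: x ← x − 2·y: (2, 2) → (-2, 2); (-4, -1) → (-2, -1); (0, 4) → (-8, 4); (-1, -2) → (3, -2)
T3 rotate counter-clockwise with cos θ = -8/17, sin θ = 15/17: (-2, 2) → (-14/17, -46/17); (-2, -1) → (31/17, -22/17); (-8, 4) → (4/17, -152/17); (3, -2) → (6/17, 61/17)
T4 scale by (-3, 2): (-14/17, -46/17) → (42/17, -92/17); (31/17, -22/17) → (-93/17, -44/17); (4/17, -152/17) → (-12/17, -304/17); (6/17, 61/17) → (-18/17, 122/17)
T5 reflect across y = 0: (42/17, -92/17) → (42/17, 92/17); (-93/17, -44/17) → (-93/17, 44/17); (-12/17, -304/17) → (-12/17, 304/17); (-18/17, 122/17) → (-18/17, -122/17)
T6 translate by (6, -3): (42/17, 92/17) → (144/17, 41/17); (-93/17, 44/17) → (9/17, -7/17); (-12/17, 304/17) → (90/17, 253/17); (-18/17, -122/17) → (84/17, -173/17)

image vertices: (144/17, 41/17), (9/17, -7/17), (90/17, 253/17), (84/17, -173/17)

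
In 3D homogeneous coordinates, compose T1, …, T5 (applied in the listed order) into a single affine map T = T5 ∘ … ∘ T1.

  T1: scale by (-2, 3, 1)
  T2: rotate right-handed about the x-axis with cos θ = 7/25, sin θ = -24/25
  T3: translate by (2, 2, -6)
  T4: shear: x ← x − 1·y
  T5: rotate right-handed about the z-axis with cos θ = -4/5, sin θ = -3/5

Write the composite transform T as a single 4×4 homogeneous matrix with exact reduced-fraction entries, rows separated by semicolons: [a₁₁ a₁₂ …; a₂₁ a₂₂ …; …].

T1 = [-2 0 0 0; 0 3 0 0; 0 0 1 0; 0 0 0 1]
T2·T1 = [-2 0 0 0; 0 21/25 24/25 0; 0 -72/25 7/25 0; 0 0 0 1]
T3·…·T1 = [-2 0 0 2; 0 21/25 24/25 2; 0 -72/25 7/25 -6; 0 0 0 1]
T4·…·T1 = [-2 -21/25 -24/25 0; 0 21/25 24/25 2; 0 -72/25 7/25 -6; 0 0 0 1]
T5·…·T1 = [8/5 147/125 168/125 6/5; 6/5 -21/125 -24/125 -8/5; 0 -72/25 7/25 -6; 0 0 0 1]

T = [8/5 147/125 168/125 6/5; 6/5 -21/125 -24/125 -8/5; 0 -72/25 7/25 -6; 0 0 0 1]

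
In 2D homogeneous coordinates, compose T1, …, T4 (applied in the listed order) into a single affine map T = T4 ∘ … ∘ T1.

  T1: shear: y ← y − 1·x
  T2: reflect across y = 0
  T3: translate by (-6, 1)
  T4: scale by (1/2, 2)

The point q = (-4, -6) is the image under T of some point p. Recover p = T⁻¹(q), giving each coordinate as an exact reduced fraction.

T1 = [1 0 0; -1 1 0; 0 0 1]
T2·T1 = [1 0 0; 1 -1 0; 0 0 1]
T3·…·T1 = [1 0 -6; 1 -1 1; 0 0 1]
T4·…·T1 = [1/2 0 -3; 2 -2 2; 0 0 1]
det M = -1; M⁻¹ = [2 0 6; 2 -1/2 7; 0 0 1]
M⁻¹ · (-4, -6)ᵀ = (-2, 2)ᵀ

p = (-2, 2)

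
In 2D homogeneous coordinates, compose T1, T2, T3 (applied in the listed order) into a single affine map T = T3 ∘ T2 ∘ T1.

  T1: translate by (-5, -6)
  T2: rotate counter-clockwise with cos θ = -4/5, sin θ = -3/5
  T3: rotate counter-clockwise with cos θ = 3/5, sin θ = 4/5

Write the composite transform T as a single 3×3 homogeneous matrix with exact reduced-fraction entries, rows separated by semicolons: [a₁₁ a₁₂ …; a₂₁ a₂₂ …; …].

T = [0 1 -6; -1 0 5; 0 0 1]

T1 = [1 0 -5; 0 1 -6; 0 0 1]
T2·T1 = [-4/5 3/5 2/5; -3/5 -4/5 39/5; 0 0 1]
T3·…·T1 = [0 1 -6; -1 0 5; 0 0 1]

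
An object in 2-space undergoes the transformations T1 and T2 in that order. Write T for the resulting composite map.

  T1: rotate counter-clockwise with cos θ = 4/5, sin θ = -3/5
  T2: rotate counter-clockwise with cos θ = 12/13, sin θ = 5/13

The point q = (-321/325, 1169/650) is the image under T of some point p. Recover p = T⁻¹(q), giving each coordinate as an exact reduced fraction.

p = (-7/5, 3/2)

T1 = [4/5 3/5 0; -3/5 4/5 0; 0 0 1]
T2·T1 = [63/65 16/65 0; -16/65 63/65 0; 0 0 1]
det M = 1; M⁻¹ = [63/65 -16/65 0; 16/65 63/65 0; 0 0 1]
M⁻¹ · (-321/325, 1169/650)ᵀ = (-7/5, 3/2)ᵀ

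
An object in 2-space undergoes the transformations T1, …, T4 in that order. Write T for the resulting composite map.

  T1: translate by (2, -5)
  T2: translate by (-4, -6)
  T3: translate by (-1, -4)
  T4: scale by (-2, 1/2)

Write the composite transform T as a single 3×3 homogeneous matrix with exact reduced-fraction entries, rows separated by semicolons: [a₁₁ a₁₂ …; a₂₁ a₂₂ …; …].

T1 = [1 0 2; 0 1 -5; 0 0 1]
T2·T1 = [1 0 -2; 0 1 -11; 0 0 1]
T3·…·T1 = [1 0 -3; 0 1 -15; 0 0 1]
T4·…·T1 = [-2 0 6; 0 1/2 -15/2; 0 0 1]

T = [-2 0 6; 0 1/2 -15/2; 0 0 1]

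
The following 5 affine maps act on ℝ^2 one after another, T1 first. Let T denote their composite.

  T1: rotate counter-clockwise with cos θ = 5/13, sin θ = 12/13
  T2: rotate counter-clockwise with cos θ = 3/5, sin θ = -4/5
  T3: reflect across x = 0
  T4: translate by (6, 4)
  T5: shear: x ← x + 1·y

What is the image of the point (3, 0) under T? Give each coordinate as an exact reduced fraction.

T(p) = (509/65, 308/65)

T1 rotate counter-clockwise with cos θ = 5/13, sin θ = 12/13: (3, 0) → (15/13, 36/13)
T2 rotate counter-clockwise with cos θ = 3/5, sin θ = -4/5: (15/13, 36/13) → (189/65, 48/65)
T3 reflect across x = 0: (189/65, 48/65) → (-189/65, 48/65)
T4 translate by (6, 4): (-189/65, 48/65) → (201/65, 308/65)
T5 shear: x ← x + 1·y: (201/65, 308/65) → (509/65, 308/65)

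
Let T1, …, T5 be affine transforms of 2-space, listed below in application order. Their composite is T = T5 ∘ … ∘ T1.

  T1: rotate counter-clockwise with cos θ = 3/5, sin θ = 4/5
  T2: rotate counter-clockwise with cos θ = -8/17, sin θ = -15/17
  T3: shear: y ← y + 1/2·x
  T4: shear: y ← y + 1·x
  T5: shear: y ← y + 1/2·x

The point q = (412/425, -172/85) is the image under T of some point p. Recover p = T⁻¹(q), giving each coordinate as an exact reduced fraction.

p = (4, -4/5)

T1 = [3/5 -4/5 0; 4/5 3/5 0; 0 0 1]
T2·T1 = [36/85 77/85 0; -77/85 36/85 0; 0 0 1]
T3·…·T1 = [36/85 77/85 0; -59/85 149/170 0; 0 0 1]
T4·…·T1 = [36/85 77/85 0; -23/85 303/170 0; 0 0 1]
T5·…·T1 = [36/85 77/85 0; -1/17 38/17 0; 0 0 1]
det M = 1; M⁻¹ = [38/17 -77/85 0; 1/17 36/85 0; 0 0 1]
M⁻¹ · (412/425, -172/85)ᵀ = (4, -4/5)ᵀ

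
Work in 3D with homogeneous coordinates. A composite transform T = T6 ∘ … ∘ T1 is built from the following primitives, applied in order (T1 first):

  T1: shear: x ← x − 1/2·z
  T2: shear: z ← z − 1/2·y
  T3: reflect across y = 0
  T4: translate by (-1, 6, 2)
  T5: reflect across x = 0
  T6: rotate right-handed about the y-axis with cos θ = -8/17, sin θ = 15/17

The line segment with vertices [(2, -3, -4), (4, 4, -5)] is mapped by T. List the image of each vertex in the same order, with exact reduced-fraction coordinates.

T1 shear: x ← x − 1/2·z: (2, -3, -4) → (4, -3, -4); (4, 4, -5) → (13/2, 4, -5)
T2 shear: z ← z − 1/2·y: (4, -3, -4) → (4, -3, -5/2); (13/2, 4, -5) → (13/2, 4, -7)
T3 reflect across y = 0: (4, -3, -5/2) → (4, 3, -5/2); (13/2, 4, -7) → (13/2, -4, -7)
T4 translate by (-1, 6, 2): (4, 3, -5/2) → (3, 9, -1/2); (13/2, -4, -7) → (11/2, 2, -5)
T5 reflect across x = 0: (3, 9, -1/2) → (-3, 9, -1/2); (11/2, 2, -5) → (-11/2, 2, -5)
T6 rotate right-handed about the y-axis with cos θ = -8/17, sin θ = 15/17: (-3, 9, -1/2) → (33/34, 9, 49/17); (-11/2, 2, -5) → (-31/17, 2, 245/34)

image vertices: (33/34, 9, 49/17), (-31/17, 2, 245/34)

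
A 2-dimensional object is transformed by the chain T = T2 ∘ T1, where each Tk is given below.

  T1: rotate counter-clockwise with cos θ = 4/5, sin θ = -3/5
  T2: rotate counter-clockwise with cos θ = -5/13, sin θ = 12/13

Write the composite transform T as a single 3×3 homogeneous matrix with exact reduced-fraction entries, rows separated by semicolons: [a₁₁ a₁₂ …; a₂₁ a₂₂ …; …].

T1 = [4/5 3/5 0; -3/5 4/5 0; 0 0 1]
T2·T1 = [16/65 -63/65 0; 63/65 16/65 0; 0 0 1]

T = [16/65 -63/65 0; 63/65 16/65 0; 0 0 1]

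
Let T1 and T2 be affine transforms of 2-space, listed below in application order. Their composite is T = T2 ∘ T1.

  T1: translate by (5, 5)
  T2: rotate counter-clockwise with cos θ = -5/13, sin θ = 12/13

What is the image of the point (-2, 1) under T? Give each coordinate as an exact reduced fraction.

T(p) = (-87/13, 6/13)

T1 translate by (5, 5): (-2, 1) → (3, 6)
T2 rotate counter-clockwise with cos θ = -5/13, sin θ = 12/13: (3, 6) → (-87/13, 6/13)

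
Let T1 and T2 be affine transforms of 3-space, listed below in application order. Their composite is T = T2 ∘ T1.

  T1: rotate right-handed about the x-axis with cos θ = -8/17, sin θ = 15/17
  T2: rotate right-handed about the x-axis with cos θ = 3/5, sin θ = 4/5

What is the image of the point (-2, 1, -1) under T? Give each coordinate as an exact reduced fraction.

T(p) = (-2, -71/85, 97/85)

T1 rotate right-handed about the x-axis with cos θ = -8/17, sin θ = 15/17: (-2, 1, -1) → (-2, 7/17, 23/17)
T2 rotate right-handed about the x-axis with cos θ = 3/5, sin θ = 4/5: (-2, 7/17, 23/17) → (-2, -71/85, 97/85)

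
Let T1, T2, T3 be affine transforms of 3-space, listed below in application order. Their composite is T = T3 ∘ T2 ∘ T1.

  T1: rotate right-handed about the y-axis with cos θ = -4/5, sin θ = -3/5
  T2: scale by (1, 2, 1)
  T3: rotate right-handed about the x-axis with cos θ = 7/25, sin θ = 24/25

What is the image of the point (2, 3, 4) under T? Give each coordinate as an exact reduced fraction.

T(p) = (-4, 18/5, 26/5)

T1 rotate right-handed about the y-axis with cos θ = -4/5, sin θ = -3/5: (2, 3, 4) → (-4, 3, -2)
T2 scale by (1, 2, 1): (-4, 3, -2) → (-4, 6, -2)
T3 rotate right-handed about the x-axis with cos θ = 7/25, sin θ = 24/25: (-4, 6, -2) → (-4, 18/5, 26/5)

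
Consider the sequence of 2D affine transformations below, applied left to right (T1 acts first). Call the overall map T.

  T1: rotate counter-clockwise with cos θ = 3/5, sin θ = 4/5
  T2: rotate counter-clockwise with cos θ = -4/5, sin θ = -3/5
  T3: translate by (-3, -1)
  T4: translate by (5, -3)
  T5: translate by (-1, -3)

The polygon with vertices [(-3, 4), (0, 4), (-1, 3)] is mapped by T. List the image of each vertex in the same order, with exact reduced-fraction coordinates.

image vertices: (5, -4), (5, -7), (4, -6)

T1 rotate counter-clockwise with cos θ = 3/5, sin θ = 4/5: (-3, 4) → (-5, 0); (0, 4) → (-16/5, 12/5); (-1, 3) → (-3, 1)
T2 rotate counter-clockwise with cos θ = -4/5, sin θ = -3/5: (-5, 0) → (4, 3); (-16/5, 12/5) → (4, 0); (-3, 1) → (3, 1)
T3 translate by (-3, -1): (4, 3) → (1, 2); (4, 0) → (1, -1); (3, 1) → (0, 0)
T4 translate by (5, -3): (1, 2) → (6, -1); (1, -1) → (6, -4); (0, 0) → (5, -3)
T5 translate by (-1, -3): (6, -1) → (5, -4); (6, -4) → (5, -7); (5, -3) → (4, -6)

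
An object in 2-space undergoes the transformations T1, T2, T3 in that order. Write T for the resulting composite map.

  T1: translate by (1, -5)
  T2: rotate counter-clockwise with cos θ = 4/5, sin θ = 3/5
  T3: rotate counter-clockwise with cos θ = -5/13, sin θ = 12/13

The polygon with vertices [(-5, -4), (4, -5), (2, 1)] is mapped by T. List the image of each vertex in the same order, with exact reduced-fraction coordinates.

T1 translate by (1, -5): (-5, -4) → (-4, -9); (4, -5) → (5, -10); (2, 1) → (3, -4)
T2 rotate counter-clockwise with cos θ = 4/5, sin θ = 3/5: (-4, -9) → (11/5, -48/5); (5, -10) → (10, -5); (3, -4) → (24/5, -7/5)
T3 rotate counter-clockwise with cos θ = -5/13, sin θ = 12/13: (11/5, -48/5) → (521/65, 372/65); (10, -5) → (10/13, 145/13); (24/5, -7/5) → (-36/65, 323/65)

image vertices: (521/65, 372/65), (10/13, 145/13), (-36/65, 323/65)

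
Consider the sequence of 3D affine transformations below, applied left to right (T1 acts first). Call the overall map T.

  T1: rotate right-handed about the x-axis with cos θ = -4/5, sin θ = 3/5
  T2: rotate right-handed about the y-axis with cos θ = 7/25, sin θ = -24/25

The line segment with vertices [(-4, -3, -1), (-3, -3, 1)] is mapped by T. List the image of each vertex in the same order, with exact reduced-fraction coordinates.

image vertices: (-4/25, 3, -103/25), (207/125, 9/5, -451/125)

T1 rotate right-handed about the x-axis with cos θ = -4/5, sin θ = 3/5: (-4, -3, -1) → (-4, 3, -1); (-3, -3, 1) → (-3, 9/5, -13/5)
T2 rotate right-handed about the y-axis with cos θ = 7/25, sin θ = -24/25: (-4, 3, -1) → (-4/25, 3, -103/25); (-3, 9/5, -13/5) → (207/125, 9/5, -451/125)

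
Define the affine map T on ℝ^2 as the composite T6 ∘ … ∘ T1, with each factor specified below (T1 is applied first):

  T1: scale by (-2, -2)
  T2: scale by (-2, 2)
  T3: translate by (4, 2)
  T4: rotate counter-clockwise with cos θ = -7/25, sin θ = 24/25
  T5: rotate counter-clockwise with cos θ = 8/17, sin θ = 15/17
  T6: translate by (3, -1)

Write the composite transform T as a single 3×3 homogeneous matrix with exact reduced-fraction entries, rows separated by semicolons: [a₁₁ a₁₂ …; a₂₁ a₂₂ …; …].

T1 = [-2 0 0; 0 -2 0; 0 0 1]
T2·T1 = [4 0 0; 0 -4 0; 0 0 1]
T3·…·T1 = [4 0 4; 0 -4 2; 0 0 1]
T4·…·T1 = [-28/25 96/25 -76/25; 96/25 28/25 82/25; 0 0 1]
T5·…·T1 = [-1664/425 348/425 -1838/425; 348/425 1664/425 -484/425; 0 0 1]
T6·…·T1 = [-1664/425 348/425 -563/425; 348/425 1664/425 -909/425; 0 0 1]

T = [-1664/425 348/425 -563/425; 348/425 1664/425 -909/425; 0 0 1]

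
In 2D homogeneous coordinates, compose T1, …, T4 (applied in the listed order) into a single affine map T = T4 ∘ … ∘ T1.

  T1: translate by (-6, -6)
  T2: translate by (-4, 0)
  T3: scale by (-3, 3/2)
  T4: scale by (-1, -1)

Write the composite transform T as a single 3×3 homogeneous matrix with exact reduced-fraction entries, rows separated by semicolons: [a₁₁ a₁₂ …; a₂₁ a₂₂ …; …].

T1 = [1 0 -6; 0 1 -6; 0 0 1]
T2·T1 = [1 0 -10; 0 1 -6; 0 0 1]
T3·…·T1 = [-3 0 30; 0 3/2 -9; 0 0 1]
T4·…·T1 = [3 0 -30; 0 -3/2 9; 0 0 1]

T = [3 0 -30; 0 -3/2 9; 0 0 1]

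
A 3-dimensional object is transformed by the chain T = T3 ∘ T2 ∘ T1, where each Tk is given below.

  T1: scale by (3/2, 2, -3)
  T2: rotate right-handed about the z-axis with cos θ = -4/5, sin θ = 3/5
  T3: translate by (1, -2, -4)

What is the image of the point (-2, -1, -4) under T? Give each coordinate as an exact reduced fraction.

T1 scale by (3/2, 2, -3): (-2, -1, -4) → (-3, -2, 12)
T2 rotate right-handed about the z-axis with cos θ = -4/5, sin θ = 3/5: (-3, -2, 12) → (18/5, -1/5, 12)
T3 translate by (1, -2, -4): (18/5, -1/5, 12) → (23/5, -11/5, 8)

T(p) = (23/5, -11/5, 8)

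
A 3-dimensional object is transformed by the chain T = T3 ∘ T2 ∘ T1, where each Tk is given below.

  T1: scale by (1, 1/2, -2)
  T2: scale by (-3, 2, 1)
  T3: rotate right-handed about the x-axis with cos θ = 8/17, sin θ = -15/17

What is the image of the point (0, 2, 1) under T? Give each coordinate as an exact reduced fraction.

T(p) = (0, -14/17, -46/17)

T1 scale by (1, 1/2, -2): (0, 2, 1) → (0, 1, -2)
T2 scale by (-3, 2, 1): (0, 1, -2) → (0, 2, -2)
T3 rotate right-handed about the x-axis with cos θ = 8/17, sin θ = -15/17: (0, 2, -2) → (0, -14/17, -46/17)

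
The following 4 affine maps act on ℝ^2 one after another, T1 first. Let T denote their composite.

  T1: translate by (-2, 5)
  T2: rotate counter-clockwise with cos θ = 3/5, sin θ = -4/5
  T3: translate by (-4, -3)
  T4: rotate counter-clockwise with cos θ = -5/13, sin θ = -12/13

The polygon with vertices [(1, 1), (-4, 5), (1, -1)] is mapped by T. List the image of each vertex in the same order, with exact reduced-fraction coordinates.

image vertices: (79/65, -47/65), (458/65, -219/65), (47/65, 79/65)

T1 translate by (-2, 5): (1, 1) → (-1, 6); (-4, 5) → (-6, 10); (1, -1) → (-1, 4)
T2 rotate counter-clockwise with cos θ = 3/5, sin θ = -4/5: (-1, 6) → (21/5, 22/5); (-6, 10) → (22/5, 54/5); (-1, 4) → (13/5, 16/5)
T3 translate by (-4, -3): (21/5, 22/5) → (1/5, 7/5); (22/5, 54/5) → (2/5, 39/5); (13/5, 16/5) → (-7/5, 1/5)
T4 rotate counter-clockwise with cos θ = -5/13, sin θ = -12/13: (1/5, 7/5) → (79/65, -47/65); (2/5, 39/5) → (458/65, -219/65); (-7/5, 1/5) → (47/65, 79/65)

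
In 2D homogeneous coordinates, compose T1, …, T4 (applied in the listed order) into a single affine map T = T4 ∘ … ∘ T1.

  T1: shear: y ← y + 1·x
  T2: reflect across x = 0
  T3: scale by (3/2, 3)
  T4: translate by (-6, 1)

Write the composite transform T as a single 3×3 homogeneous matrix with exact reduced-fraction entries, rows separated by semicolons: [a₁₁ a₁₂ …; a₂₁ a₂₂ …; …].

T = [-3/2 0 -6; 3 3 1; 0 0 1]

T1 = [1 0 0; 1 1 0; 0 0 1]
T2·T1 = [-1 0 0; 1 1 0; 0 0 1]
T3·…·T1 = [-3/2 0 0; 3 3 0; 0 0 1]
T4·…·T1 = [-3/2 0 -6; 3 3 1; 0 0 1]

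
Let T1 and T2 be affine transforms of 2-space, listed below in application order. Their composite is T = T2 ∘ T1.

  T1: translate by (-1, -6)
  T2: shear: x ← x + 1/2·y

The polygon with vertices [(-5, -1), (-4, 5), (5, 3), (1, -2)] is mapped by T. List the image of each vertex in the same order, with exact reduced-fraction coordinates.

T1 translate by (-1, -6): (-5, -1) → (-6, -7); (-4, 5) → (-5, -1); (5, 3) → (4, -3); (1, -2) → (0, -8)
T2 shear: x ← x + 1/2·y: (-6, -7) → (-19/2, -7); (-5, -1) → (-11/2, -1); (4, -3) → (5/2, -3); (0, -8) → (-4, -8)

image vertices: (-19/2, -7), (-11/2, -1), (5/2, -3), (-4, -8)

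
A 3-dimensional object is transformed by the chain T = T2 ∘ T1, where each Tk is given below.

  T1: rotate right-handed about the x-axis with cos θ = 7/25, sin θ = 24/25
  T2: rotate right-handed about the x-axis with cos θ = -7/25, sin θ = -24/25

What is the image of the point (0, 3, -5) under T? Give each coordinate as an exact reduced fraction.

T1 rotate right-handed about the x-axis with cos θ = 7/25, sin θ = 24/25: (0, 3, -5) → (0, 141/25, 37/25)
T2 rotate right-handed about the x-axis with cos θ = -7/25, sin θ = -24/25: (0, 141/25, 37/25) → (0, -99/625, -3643/625)

T(p) = (0, -99/625, -3643/625)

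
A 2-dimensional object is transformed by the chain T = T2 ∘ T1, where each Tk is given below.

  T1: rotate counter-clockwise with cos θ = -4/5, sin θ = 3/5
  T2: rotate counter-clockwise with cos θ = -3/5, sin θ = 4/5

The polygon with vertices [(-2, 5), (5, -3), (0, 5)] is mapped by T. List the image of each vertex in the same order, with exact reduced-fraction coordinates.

image vertices: (5, 2), (-3, -5), (5, 0)

T1 rotate counter-clockwise with cos θ = -4/5, sin θ = 3/5: (-2, 5) → (-7/5, -26/5); (5, -3) → (-11/5, 27/5); (0, 5) → (-3, -4)
T2 rotate counter-clockwise with cos θ = -3/5, sin θ = 4/5: (-7/5, -26/5) → (5, 2); (-11/5, 27/5) → (-3, -5); (-3, -4) → (5, 0)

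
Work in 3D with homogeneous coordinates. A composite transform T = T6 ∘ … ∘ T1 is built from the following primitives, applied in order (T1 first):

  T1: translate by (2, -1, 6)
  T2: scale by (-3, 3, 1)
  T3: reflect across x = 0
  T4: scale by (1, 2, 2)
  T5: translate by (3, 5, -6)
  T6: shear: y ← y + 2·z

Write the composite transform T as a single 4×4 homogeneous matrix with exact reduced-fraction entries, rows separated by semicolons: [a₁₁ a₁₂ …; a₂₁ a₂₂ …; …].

T1 = [1 0 0 2; 0 1 0 -1; 0 0 1 6; 0 0 0 1]
T2·T1 = [-3 0 0 -6; 0 3 0 -3; 0 0 1 6; 0 0 0 1]
T3·…·T1 = [3 0 0 6; 0 3 0 -3; 0 0 1 6; 0 0 0 1]
T4·…·T1 = [3 0 0 6; 0 6 0 -6; 0 0 2 12; 0 0 0 1]
T5·…·T1 = [3 0 0 9; 0 6 0 -1; 0 0 2 6; 0 0 0 1]
T6·…·T1 = [3 0 0 9; 0 6 4 11; 0 0 2 6; 0 0 0 1]

T = [3 0 0 9; 0 6 4 11; 0 0 2 6; 0 0 0 1]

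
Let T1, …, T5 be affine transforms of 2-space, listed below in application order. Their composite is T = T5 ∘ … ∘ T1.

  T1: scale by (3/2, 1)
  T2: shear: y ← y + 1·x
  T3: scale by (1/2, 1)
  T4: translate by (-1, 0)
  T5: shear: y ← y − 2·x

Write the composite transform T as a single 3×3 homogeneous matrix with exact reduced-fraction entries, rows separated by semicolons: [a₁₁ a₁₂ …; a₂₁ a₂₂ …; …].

T = [3/4 0 -1; 0 1 2; 0 0 1]

T1 = [3/2 0 0; 0 1 0; 0 0 1]
T2·T1 = [3/2 0 0; 3/2 1 0; 0 0 1]
T3·…·T1 = [3/4 0 0; 3/2 1 0; 0 0 1]
T4·…·T1 = [3/4 0 -1; 3/2 1 0; 0 0 1]
T5·…·T1 = [3/4 0 -1; 0 1 2; 0 0 1]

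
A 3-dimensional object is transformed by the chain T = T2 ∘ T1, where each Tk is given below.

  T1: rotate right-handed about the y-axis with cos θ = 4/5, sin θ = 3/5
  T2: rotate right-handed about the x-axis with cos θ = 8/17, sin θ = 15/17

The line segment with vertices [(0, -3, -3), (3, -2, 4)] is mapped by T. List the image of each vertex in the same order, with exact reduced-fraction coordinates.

image vertices: (-9/5, 12/17, -321/85), (24/5, -37/17, -94/85)

T1 rotate right-handed about the y-axis with cos θ = 4/5, sin θ = 3/5: (0, -3, -3) → (-9/5, -3, -12/5); (3, -2, 4) → (24/5, -2, 7/5)
T2 rotate right-handed about the x-axis with cos θ = 8/17, sin θ = 15/17: (-9/5, -3, -12/5) → (-9/5, 12/17, -321/85); (24/5, -2, 7/5) → (24/5, -37/17, -94/85)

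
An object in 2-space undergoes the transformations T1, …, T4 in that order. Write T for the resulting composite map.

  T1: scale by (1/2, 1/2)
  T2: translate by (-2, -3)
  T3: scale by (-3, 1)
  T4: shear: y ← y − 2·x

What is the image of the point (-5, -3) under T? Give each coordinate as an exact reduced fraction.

T1 scale by (1/2, 1/2): (-5, -3) → (-5/2, -3/2)
T2 translate by (-2, -3): (-5/2, -3/2) → (-9/2, -9/2)
T3 scale by (-3, 1): (-9/2, -9/2) → (27/2, -9/2)
T4 shear: y ← y − 2·x: (27/2, -9/2) → (27/2, -63/2)

T(p) = (27/2, -63/2)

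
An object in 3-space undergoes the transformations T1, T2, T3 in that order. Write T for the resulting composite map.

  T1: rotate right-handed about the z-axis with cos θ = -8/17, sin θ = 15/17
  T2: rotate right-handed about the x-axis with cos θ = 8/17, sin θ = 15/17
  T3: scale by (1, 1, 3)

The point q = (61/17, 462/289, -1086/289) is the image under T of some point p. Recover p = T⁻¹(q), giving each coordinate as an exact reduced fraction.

p = (-2, -3, -2)

T1 = [-8/17 -15/17 0 0; 15/17 -8/17 0 0; 0 0 1 0; 0 0 0 1]
T2·T1 = [-8/17 -15/17 0 0; 120/289 -64/289 -15/17 0; 225/289 -120/289 8/17 0; 0 0 0 1]
T3·…·T1 = [-8/17 -15/17 0 0; 120/289 -64/289 -15/17 0; 675/289 -360/289 24/17 0; 0 0 0 1]
det M = 3; M⁻¹ = [-8/17 120/289 75/289 0; -15/17 -64/289 -40/289 0; 0 -15/17 8/51 0; 0 0 0 1]
M⁻¹ · (61/17, 462/289, -1086/289)ᵀ = (-2, -3, -2)ᵀ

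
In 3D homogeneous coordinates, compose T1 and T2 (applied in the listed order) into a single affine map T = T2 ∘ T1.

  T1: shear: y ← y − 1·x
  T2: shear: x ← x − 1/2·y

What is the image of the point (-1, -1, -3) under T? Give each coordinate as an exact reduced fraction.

T(p) = (-1, 0, -3)

T1 shear: y ← y − 1·x: (-1, -1, -3) → (-1, 0, -3)
T2 shear: x ← x − 1/2·y: (-1, 0, -3) → (-1, 0, -3)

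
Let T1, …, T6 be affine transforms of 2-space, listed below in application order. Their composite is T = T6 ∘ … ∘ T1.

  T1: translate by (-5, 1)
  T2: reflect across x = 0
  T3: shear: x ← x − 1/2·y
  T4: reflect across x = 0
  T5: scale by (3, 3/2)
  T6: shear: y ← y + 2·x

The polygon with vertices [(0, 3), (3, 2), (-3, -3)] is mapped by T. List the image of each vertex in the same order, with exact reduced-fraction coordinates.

image vertices: (-9, -12), (-3/2, 3/2), (-27, -57)

T1 translate by (-5, 1): (0, 3) → (-5, 4); (3, 2) → (-2, 3); (-3, -3) → (-8, -2)
T2 reflect across x = 0: (-5, 4) → (5, 4); (-2, 3) → (2, 3); (-8, -2) → (8, -2)
T3 shear: x ← x − 1/2·y: (5, 4) → (3, 4); (2, 3) → (1/2, 3); (8, -2) → (9, -2)
T4 reflect across x = 0: (3, 4) → (-3, 4); (1/2, 3) → (-1/2, 3); (9, -2) → (-9, -2)
T5 scale by (3, 3/2): (-3, 4) → (-9, 6); (-1/2, 3) → (-3/2, 9/2); (-9, -2) → (-27, -3)
T6 shear: y ← y + 2·x: (-9, 6) → (-9, -12); (-3/2, 9/2) → (-3/2, 3/2); (-27, -3) → (-27, -57)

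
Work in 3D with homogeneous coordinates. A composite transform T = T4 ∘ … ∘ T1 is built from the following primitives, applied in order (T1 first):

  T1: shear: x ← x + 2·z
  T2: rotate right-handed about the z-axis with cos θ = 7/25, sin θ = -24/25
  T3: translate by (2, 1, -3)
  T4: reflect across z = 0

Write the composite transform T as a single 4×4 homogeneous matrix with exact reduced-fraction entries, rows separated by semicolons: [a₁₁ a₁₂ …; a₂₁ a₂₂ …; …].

T1 = [1 0 2 0; 0 1 0 0; 0 0 1 0; 0 0 0 1]
T2·T1 = [7/25 24/25 14/25 0; -24/25 7/25 -48/25 0; 0 0 1 0; 0 0 0 1]
T3·…·T1 = [7/25 24/25 14/25 2; -24/25 7/25 -48/25 1; 0 0 1 -3; 0 0 0 1]
T4·…·T1 = [7/25 24/25 14/25 2; -24/25 7/25 -48/25 1; 0 0 -1 3; 0 0 0 1]

T = [7/25 24/25 14/25 2; -24/25 7/25 -48/25 1; 0 0 -1 3; 0 0 0 1]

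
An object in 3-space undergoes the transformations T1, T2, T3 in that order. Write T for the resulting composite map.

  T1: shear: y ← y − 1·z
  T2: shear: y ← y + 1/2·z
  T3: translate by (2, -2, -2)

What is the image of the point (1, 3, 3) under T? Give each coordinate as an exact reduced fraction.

T(p) = (3, -1/2, 1)

T1 shear: y ← y − 1·z: (1, 3, 3) → (1, 0, 3)
T2 shear: y ← y + 1/2·z: (1, 0, 3) → (1, 3/2, 3)
T3 translate by (2, -2, -2): (1, 3/2, 3) → (3, -1/2, 1)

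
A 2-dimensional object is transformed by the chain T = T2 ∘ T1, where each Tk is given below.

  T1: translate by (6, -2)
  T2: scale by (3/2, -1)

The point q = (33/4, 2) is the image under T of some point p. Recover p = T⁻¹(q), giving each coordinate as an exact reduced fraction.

T1 = [1 0 6; 0 1 -2; 0 0 1]
T2·T1 = [3/2 0 9; 0 -1 2; 0 0 1]
det M = -3/2; M⁻¹ = [2/3 0 -6; 0 -1 2; 0 0 1]
M⁻¹ · (33/4, 2)ᵀ = (-1/2, 0)ᵀ

p = (-1/2, 0)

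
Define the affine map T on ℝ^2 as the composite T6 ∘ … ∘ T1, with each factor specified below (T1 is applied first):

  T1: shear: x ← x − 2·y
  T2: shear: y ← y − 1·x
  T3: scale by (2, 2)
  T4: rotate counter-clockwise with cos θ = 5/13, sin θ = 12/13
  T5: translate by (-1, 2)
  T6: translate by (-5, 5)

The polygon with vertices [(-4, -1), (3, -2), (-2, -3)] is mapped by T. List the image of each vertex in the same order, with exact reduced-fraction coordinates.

T1 shear: x ← x − 2·y: (-4, -1) → (-2, -1); (3, -2) → (7, -2); (-2, -3) → (4, -3)
T2 shear: y ← y − 1·x: (-2, -1) → (-2, 1); (7, -2) → (7, -9); (4, -3) → (4, -7)
T3 scale by (2, 2): (-2, 1) → (-4, 2); (7, -9) → (14, -18); (4, -7) → (8, -14)
T4 rotate counter-clockwise with cos θ = 5/13, sin θ = 12/13: (-4, 2) → (-44/13, -38/13); (14, -18) → (22, 6); (8, -14) → (16, 2)
T5 translate by (-1, 2): (-44/13, -38/13) → (-57/13, -12/13); (22, 6) → (21, 8); (16, 2) → (15, 4)
T6 translate by (-5, 5): (-57/13, -12/13) → (-122/13, 53/13); (21, 8) → (16, 13); (15, 4) → (10, 9)

image vertices: (-122/13, 53/13), (16, 13), (10, 9)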